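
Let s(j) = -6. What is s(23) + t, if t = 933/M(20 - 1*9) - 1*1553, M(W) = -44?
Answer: -69529/44 ≈ -1580.2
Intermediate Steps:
t = -69265/44 (t = 933/(-44) - 1*1553 = 933*(-1/44) - 1553 = -933/44 - 1553 = -69265/44 ≈ -1574.2)
s(23) + t = -6 - 69265/44 = -69529/44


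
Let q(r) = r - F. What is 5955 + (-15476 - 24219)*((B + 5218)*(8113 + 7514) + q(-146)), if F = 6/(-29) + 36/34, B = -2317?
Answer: -52186207513660/29 ≈ -1.7995e+12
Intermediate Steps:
F = 420/493 (F = 6*(-1/29) + 36*(1/34) = -6/29 + 18/17 = 420/493 ≈ 0.85193)
q(r) = -420/493 + r (q(r) = r - 1*420/493 = r - 420/493 = -420/493 + r)
5955 + (-15476 - 24219)*((B + 5218)*(8113 + 7514) + q(-146)) = 5955 + (-15476 - 24219)*((-2317 + 5218)*(8113 + 7514) + (-420/493 - 146)) = 5955 - 39695*(2901*15627 - 72398/493) = 5955 - 39695*(45333927 - 72398/493) = 5955 - 39695*22349553613/493 = 5955 - 52186207686355/29 = -52186207513660/29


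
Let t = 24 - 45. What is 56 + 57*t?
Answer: -1141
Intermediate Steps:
t = -21
56 + 57*t = 56 + 57*(-21) = 56 - 1197 = -1141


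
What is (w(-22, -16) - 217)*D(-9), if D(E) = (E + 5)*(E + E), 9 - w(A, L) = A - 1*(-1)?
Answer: -13464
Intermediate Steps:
w(A, L) = 8 - A (w(A, L) = 9 - (A - 1*(-1)) = 9 - (A + 1) = 9 - (1 + A) = 9 + (-1 - A) = 8 - A)
D(E) = 2*E*(5 + E) (D(E) = (5 + E)*(2*E) = 2*E*(5 + E))
(w(-22, -16) - 217)*D(-9) = ((8 - 1*(-22)) - 217)*(2*(-9)*(5 - 9)) = ((8 + 22) - 217)*(2*(-9)*(-4)) = (30 - 217)*72 = -187*72 = -13464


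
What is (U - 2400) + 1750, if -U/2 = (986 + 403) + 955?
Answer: -5338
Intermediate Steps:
U = -4688 (U = -2*((986 + 403) + 955) = -2*(1389 + 955) = -2*2344 = -4688)
(U - 2400) + 1750 = (-4688 - 2400) + 1750 = -7088 + 1750 = -5338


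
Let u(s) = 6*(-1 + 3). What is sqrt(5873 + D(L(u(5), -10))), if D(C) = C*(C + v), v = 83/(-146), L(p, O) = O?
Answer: 2*sqrt(7965103)/73 ≈ 77.322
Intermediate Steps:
u(s) = 12 (u(s) = 6*2 = 12)
v = -83/146 (v = 83*(-1/146) = -83/146 ≈ -0.56849)
D(C) = C*(-83/146 + C) (D(C) = C*(C - 83/146) = C*(-83/146 + C))
sqrt(5873 + D(L(u(5), -10))) = sqrt(5873 + (1/146)*(-10)*(-83 + 146*(-10))) = sqrt(5873 + (1/146)*(-10)*(-83 - 1460)) = sqrt(5873 + (1/146)*(-10)*(-1543)) = sqrt(5873 + 7715/73) = sqrt(436444/73) = 2*sqrt(7965103)/73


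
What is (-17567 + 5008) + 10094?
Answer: -2465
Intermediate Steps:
(-17567 + 5008) + 10094 = -12559 + 10094 = -2465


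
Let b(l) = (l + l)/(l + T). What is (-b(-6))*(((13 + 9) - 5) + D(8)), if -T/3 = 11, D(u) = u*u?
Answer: -324/13 ≈ -24.923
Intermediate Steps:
D(u) = u**2
T = -33 (T = -3*11 = -33)
b(l) = 2*l/(-33 + l) (b(l) = (l + l)/(l - 33) = (2*l)/(-33 + l) = 2*l/(-33 + l))
(-b(-6))*(((13 + 9) - 5) + D(8)) = (-2*(-6)/(-33 - 6))*(((13 + 9) - 5) + 8**2) = (-2*(-6)/(-39))*((22 - 5) + 64) = (-2*(-6)*(-1)/39)*(17 + 64) = -1*4/13*81 = -4/13*81 = -324/13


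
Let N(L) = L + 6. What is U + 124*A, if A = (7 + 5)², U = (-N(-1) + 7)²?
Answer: 17860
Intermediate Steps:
N(L) = 6 + L
U = 4 (U = (-(6 - 1) + 7)² = (-1*5 + 7)² = (-5 + 7)² = 2² = 4)
A = 144 (A = 12² = 144)
U + 124*A = 4 + 124*144 = 4 + 17856 = 17860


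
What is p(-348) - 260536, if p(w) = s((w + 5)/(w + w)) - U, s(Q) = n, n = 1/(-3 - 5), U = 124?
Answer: -2085281/8 ≈ -2.6066e+5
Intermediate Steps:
n = -⅛ (n = 1/(-8) = -⅛ ≈ -0.12500)
s(Q) = -⅛
p(w) = -993/8 (p(w) = -⅛ - 1*124 = -⅛ - 124 = -993/8)
p(-348) - 260536 = -993/8 - 260536 = -2085281/8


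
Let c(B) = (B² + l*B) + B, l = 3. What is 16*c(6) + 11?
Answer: 971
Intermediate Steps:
c(B) = B² + 4*B (c(B) = (B² + 3*B) + B = B² + 4*B)
16*c(6) + 11 = 16*(6*(4 + 6)) + 11 = 16*(6*10) + 11 = 16*60 + 11 = 960 + 11 = 971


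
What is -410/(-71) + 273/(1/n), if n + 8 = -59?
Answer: -1298251/71 ≈ -18285.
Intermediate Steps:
n = -67 (n = -8 - 59 = -67)
-410/(-71) + 273/(1/n) = -410/(-71) + 273/(1/(-67)) = -410*(-1/71) + 273/(-1/67) = 410/71 + 273*(-67) = 410/71 - 18291 = -1298251/71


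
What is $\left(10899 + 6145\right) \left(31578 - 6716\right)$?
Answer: $423747928$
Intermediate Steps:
$\left(10899 + 6145\right) \left(31578 - 6716\right) = 17044 \cdot 24862 = 423747928$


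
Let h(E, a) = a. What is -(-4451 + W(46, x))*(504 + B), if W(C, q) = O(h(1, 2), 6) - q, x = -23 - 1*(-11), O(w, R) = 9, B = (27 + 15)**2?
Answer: 10047240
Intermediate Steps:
B = 1764 (B = 42**2 = 1764)
x = -12 (x = -23 + 11 = -12)
W(C, q) = 9 - q
-(-4451 + W(46, x))*(504 + B) = -(-4451 + (9 - 1*(-12)))*(504 + 1764) = -(-4451 + (9 + 12))*2268 = -(-4451 + 21)*2268 = -(-4430)*2268 = -1*(-10047240) = 10047240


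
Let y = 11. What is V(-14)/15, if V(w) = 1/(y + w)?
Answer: -1/45 ≈ -0.022222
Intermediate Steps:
V(w) = 1/(11 + w)
V(-14)/15 = 1/(15*(11 - 14)) = (1/15)/(-3) = (1/15)*(-1/3) = -1/45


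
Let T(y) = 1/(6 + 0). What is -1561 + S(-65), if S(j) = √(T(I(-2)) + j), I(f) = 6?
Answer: -1561 + I*√2334/6 ≈ -1561.0 + 8.0519*I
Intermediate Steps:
T(y) = ⅙ (T(y) = 1/6 = ⅙)
S(j) = √(⅙ + j)
-1561 + S(-65) = -1561 + √(6 + 36*(-65))/6 = -1561 + √(6 - 2340)/6 = -1561 + √(-2334)/6 = -1561 + (I*√2334)/6 = -1561 + I*√2334/6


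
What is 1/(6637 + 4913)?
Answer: 1/11550 ≈ 8.6580e-5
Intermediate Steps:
1/(6637 + 4913) = 1/11550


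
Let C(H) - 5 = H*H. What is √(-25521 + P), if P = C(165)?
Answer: √1709 ≈ 41.340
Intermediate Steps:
C(H) = 5 + H² (C(H) = 5 + H*H = 5 + H²)
P = 27230 (P = 5 + 165² = 5 + 27225 = 27230)
√(-25521 + P) = √(-25521 + 27230) = √1709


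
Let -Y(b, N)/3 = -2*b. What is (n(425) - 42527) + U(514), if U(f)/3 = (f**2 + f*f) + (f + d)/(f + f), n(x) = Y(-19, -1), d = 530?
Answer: 396432278/257 ≈ 1.5425e+6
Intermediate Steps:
Y(b, N) = 6*b (Y(b, N) = -(-6)*b = 6*b)
n(x) = -114 (n(x) = 6*(-19) = -114)
U(f) = 6*f**2 + 3*(530 + f)/(2*f) (U(f) = 3*((f**2 + f*f) + (f + 530)/(f + f)) = 3*((f**2 + f**2) + (530 + f)/((2*f))) = 3*(2*f**2 + (530 + f)*(1/(2*f))) = 3*(2*f**2 + (530 + f)/(2*f)) = 6*f**2 + 3*(530 + f)/(2*f))
(n(425) - 42527) + U(514) = (-114 - 42527) + (3/2 + 6*514**2 + 795/514) = -42641 + (3/2 + 6*264196 + 795*(1/514)) = -42641 + (3/2 + 1585176 + 795/514) = -42641 + 407391015/257 = 396432278/257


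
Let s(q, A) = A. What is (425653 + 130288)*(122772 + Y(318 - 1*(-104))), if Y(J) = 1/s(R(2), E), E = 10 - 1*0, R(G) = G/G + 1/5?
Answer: 682540440461/10 ≈ 6.8254e+10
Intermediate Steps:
R(G) = 6/5 (R(G) = 1 + 1*(⅕) = 1 + ⅕ = 6/5)
E = 10 (E = 10 + 0 = 10)
Y(J) = ⅒ (Y(J) = 1/10 = ⅒)
(425653 + 130288)*(122772 + Y(318 - 1*(-104))) = (425653 + 130288)*(122772 + ⅒) = 555941*(1227721/10) = 682540440461/10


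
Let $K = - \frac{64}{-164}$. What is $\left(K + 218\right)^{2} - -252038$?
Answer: $\frac{503849994}{1681} \approx 2.9973 \cdot 10^{5}$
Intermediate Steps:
$K = \frac{16}{41}$ ($K = \left(-64\right) \left(- \frac{1}{164}\right) = \frac{16}{41} \approx 0.39024$)
$\left(K + 218\right)^{2} - -252038 = \left(\frac{16}{41} + 218\right)^{2} - -252038 = \left(\frac{8954}{41}\right)^{2} + 252038 = \frac{80174116}{1681} + 252038 = \frac{503849994}{1681}$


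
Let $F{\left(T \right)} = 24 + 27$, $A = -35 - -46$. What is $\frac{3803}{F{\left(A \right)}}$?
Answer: $\frac{3803}{51} \approx 74.569$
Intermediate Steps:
$A = 11$ ($A = -35 + 46 = 11$)
$F{\left(T \right)} = 51$
$\frac{3803}{F{\left(A \right)}} = \frac{3803}{51}$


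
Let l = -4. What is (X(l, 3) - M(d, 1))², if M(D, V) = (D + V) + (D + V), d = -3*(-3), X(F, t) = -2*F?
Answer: 144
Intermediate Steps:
d = 9
M(D, V) = 2*D + 2*V
(X(l, 3) - M(d, 1))² = (-2*(-4) - (2*9 + 2*1))² = (8 - (18 + 2))² = (8 - 1*20)² = (8 - 20)² = (-12)² = 144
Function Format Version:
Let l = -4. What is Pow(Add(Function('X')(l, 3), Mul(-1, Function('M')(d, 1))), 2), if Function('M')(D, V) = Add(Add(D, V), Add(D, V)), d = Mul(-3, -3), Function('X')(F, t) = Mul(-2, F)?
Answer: 144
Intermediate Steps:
d = 9
Function('M')(D, V) = Add(Mul(2, D), Mul(2, V))
Pow(Add(Function('X')(l, 3), Mul(-1, Function('M')(d, 1))), 2) = Pow(Add(Mul(-2, -4), Mul(-1, Add(Mul(2, 9), Mul(2, 1)))), 2) = Pow(Add(8, Mul(-1, Add(18, 2))), 2) = Pow(Add(8, Mul(-1, 20)), 2) = Pow(Add(8, -20), 2) = Pow(-12, 2) = 144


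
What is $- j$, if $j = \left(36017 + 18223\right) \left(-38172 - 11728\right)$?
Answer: $2706576000$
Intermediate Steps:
$j = -2706576000$ ($j = 54240 \left(-49900\right) = -2706576000$)
$- j = \left(-1\right) \left(-2706576000\right) = 2706576000$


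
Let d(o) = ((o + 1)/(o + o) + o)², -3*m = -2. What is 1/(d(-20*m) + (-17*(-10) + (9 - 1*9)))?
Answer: 57600/19333921 ≈ 0.0029792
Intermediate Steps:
m = ⅔ (m = -⅓*(-2) = ⅔ ≈ 0.66667)
d(o) = (o + (1 + o)/(2*o))² (d(o) = ((1 + o)/((2*o)) + o)² = ((1 + o)*(1/(2*o)) + o)² = ((1 + o)/(2*o) + o)² = (o + (1 + o)/(2*o))²)
1/(d(-20*m) + (-17*(-10) + (9 - 1*9))) = 1/((1 - 20*⅔ + 2*(-20*⅔)²)²/(4*(-20*⅔)²) + (-17*(-10) + (9 - 1*9))) = 1/((1 - 40/3 + 2*(-40/3)²)²/(4*(-40/3)²) + (170 + (9 - 9))) = 1/((¼)*(9/1600)*(1 - 40/3 + 2*(1600/9))² + (170 + 0)) = 1/((¼)*(9/1600)*(1 - 40/3 + 3200/9)² + 170) = 1/((¼)*(9/1600)*(3089/9)² + 170) = 1/((¼)*(9/1600)*(9541921/81) + 170) = 1/(9541921/57600 + 170) = 1/(19333921/57600) = 57600/19333921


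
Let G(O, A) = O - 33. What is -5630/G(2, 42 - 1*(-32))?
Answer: 5630/31 ≈ 181.61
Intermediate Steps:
G(O, A) = -33 + O
-5630/G(2, 42 - 1*(-32)) = -5630/(-33 + 2) = -5630/(-31) = -5630*(-1/31) = 5630/31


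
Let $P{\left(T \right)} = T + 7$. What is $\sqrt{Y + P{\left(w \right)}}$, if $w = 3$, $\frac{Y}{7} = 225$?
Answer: $\sqrt{1585} \approx 39.812$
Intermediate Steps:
$Y = 1575$ ($Y = 7 \cdot 225 = 1575$)
$P{\left(T \right)} = 7 + T$
$\sqrt{Y + P{\left(w \right)}} = \sqrt{1575 + \left(7 + 3\right)} = \sqrt{1575 + 10} = \sqrt{1585}$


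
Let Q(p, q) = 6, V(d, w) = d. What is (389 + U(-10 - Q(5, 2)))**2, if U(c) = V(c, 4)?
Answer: 139129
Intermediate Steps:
U(c) = c
(389 + U(-10 - Q(5, 2)))**2 = (389 + (-10 - 1*6))**2 = (389 + (-10 - 6))**2 = (389 - 16)**2 = 373**2 = 139129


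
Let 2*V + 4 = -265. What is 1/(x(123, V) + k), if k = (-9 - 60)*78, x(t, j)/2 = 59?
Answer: -1/5264 ≈ -0.00018997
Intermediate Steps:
V = -269/2 (V = -2 + (1/2)*(-265) = -2 - 265/2 = -269/2 ≈ -134.50)
x(t, j) = 118 (x(t, j) = 2*59 = 118)
k = -5382 (k = -69*78 = -5382)
1/(x(123, V) + k) = 1/(118 - 5382) = 1/(-5264) = -1/5264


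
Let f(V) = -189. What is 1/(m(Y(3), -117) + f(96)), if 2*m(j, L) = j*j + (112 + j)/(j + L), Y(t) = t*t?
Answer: -216/32197 ≈ -0.0067087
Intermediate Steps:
Y(t) = t**2
m(j, L) = j**2/2 + (112 + j)/(2*(L + j)) (m(j, L) = (j*j + (112 + j)/(j + L))/2 = (j**2 + (112 + j)/(L + j))/2 = j**2/2 + (112 + j)/(2*(L + j)))
1/(m(Y(3), -117) + f(96)) = 1/((112 + 3**2 + (3**2)**3 - 117*(3**2)**2)/(2*(-117 + 3**2)) - 189) = 1/((112 + 9 + 9**3 - 117*9**2)/(2*(-117 + 9)) - 189) = 1/((1/2)*(112 + 9 + 729 - 117*81)/(-108) - 189) = 1/((1/2)*(-1/108)*(112 + 9 + 729 - 9477) - 189) = 1/((1/2)*(-1/108)*(-8627) - 189) = 1/(8627/216 - 189) = 1/(-32197/216) = -216/32197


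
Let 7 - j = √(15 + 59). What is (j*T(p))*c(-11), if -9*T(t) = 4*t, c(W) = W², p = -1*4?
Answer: 13552/9 - 1936*√74/9 ≈ -344.68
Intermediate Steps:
p = -4
T(t) = -4*t/9
j = 7 - √74 (j = 7 - √(15 + 59) = 7 - √74 ≈ -1.6023)
(j*T(p))*c(-11) = ((7 - √74)*(-4/9*(-4)))*(-11)² = ((7 - √74)*(16/9))*121 = (112/9 - 16*√74/9)*121 = 13552/9 - 1936*√74/9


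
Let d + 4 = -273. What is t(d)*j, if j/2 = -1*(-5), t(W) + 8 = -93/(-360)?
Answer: -929/12 ≈ -77.417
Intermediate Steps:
d = -277 (d = -4 - 273 = -277)
t(W) = -929/120 (t(W) = -8 - 93/(-360) = -8 - 93*(-1/360) = -8 + 31/120 = -929/120)
j = 10 (j = 2*(-1*(-5)) = 2*5 = 10)
t(d)*j = -929/120*10 = -929/12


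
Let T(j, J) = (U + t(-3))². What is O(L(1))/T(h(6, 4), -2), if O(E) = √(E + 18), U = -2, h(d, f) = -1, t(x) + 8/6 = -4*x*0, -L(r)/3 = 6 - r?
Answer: 9*√3/100 ≈ 0.15588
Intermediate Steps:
L(r) = -18 + 3*r (L(r) = -3*(6 - r) = -18 + 3*r)
t(x) = -4/3 (t(x) = -4/3 - 4*x*0 = -4/3 + 0 = -4/3)
O(E) = √(18 + E)
T(j, J) = 100/9 (T(j, J) = (-2 - 4/3)² = (-10/3)² = 100/9)
O(L(1))/T(h(6, 4), -2) = √(18 + (-18 + 3*1))/(100/9) = √(18 + (-18 + 3))*(9/100) = √(18 - 15)*(9/100) = √3*(9/100) = 9*√3/100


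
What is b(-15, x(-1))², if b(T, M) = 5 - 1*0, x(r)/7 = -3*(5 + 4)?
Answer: 25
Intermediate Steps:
x(r) = -189 (x(r) = 7*(-3*(5 + 4)) = 7*(-3*9) = 7*(-27) = -189)
b(T, M) = 5 (b(T, M) = 5 + 0 = 5)
b(-15, x(-1))² = 5² = 25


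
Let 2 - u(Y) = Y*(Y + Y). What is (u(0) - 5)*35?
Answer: -105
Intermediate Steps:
u(Y) = 2 - 2*Y² (u(Y) = 2 - Y*(Y + Y) = 2 - Y*2*Y = 2 - 2*Y²)
(u(0) - 5)*35 = ((2 - 2*0²) - 5)*35 = ((2 - 2*0) - 5)*35 = ((2 + 0) - 5)*35 = (2 - 5)*35 = -3*35 = -105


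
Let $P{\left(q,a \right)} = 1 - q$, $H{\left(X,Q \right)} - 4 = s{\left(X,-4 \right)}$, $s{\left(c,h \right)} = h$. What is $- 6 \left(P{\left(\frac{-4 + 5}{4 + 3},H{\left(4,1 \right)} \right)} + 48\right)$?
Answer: $- \frac{2052}{7} \approx -293.14$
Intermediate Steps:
$H{\left(X,Q \right)} = 0$ ($H{\left(X,Q \right)} = 4 - 4 = 0$)
$- 6 \left(P{\left(\frac{-4 + 5}{4 + 3},H{\left(4,1 \right)} \right)} + 48\right) = - 6 \left(\left(1 - \frac{-4 + 5}{4 + 3}\right) + 48\right) = - 6 \left(\left(1 - 1 \cdot \frac{1}{7}\right) + 48\right) = - 6 \left(\left(1 - \frac{1}{7}\right) + 48\right) = - 6 \left(\frac{6}{7} + 48\right) = \left(-6\right) \frac{342}{7} = - \frac{2052}{7}$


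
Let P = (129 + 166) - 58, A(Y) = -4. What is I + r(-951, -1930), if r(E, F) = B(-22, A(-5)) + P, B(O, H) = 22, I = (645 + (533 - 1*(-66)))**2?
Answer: 1547795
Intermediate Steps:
I = 1547536 (I = (645 + (533 + 66))**2 = (645 + 599)**2 = 1244**2 = 1547536)
P = 237 (P = 295 - 58 = 237)
r(E, F) = 259 (r(E, F) = 22 + 237 = 259)
I + r(-951, -1930) = 1547536 + 259 = 1547795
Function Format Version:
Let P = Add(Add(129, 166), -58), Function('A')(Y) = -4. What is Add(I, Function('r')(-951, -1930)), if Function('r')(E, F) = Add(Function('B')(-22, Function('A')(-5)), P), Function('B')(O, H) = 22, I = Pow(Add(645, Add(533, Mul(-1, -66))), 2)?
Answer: 1547795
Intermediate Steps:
I = 1547536 (I = Pow(Add(645, Add(533, 66)), 2) = Pow(Add(645, 599), 2) = Pow(1244, 2) = 1547536)
P = 237 (P = Add(295, -58) = 237)
Function('r')(E, F) = 259 (Function('r')(E, F) = Add(22, 237) = 259)
Add(I, Function('r')(-951, -1930)) = Add(1547536, 259) = 1547795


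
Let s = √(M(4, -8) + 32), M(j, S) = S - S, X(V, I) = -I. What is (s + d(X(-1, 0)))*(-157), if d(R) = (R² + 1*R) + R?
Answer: -628*√2 ≈ -888.13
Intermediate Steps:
M(j, S) = 0
d(R) = R² + 2*R (d(R) = (R² + R) + R = (R + R²) + R = R² + 2*R)
s = 4*√2 (s = √(0 + 32) = √32 = 4*√2 ≈ 5.6569)
(s + d(X(-1, 0)))*(-157) = (4*√2 + (-1*0)*(2 - 1*0))*(-157) = (4*√2 + 0*(2 + 0))*(-157) = (4*√2 + 0*2)*(-157) = (4*√2 + 0)*(-157) = (4*√2)*(-157) = -628*√2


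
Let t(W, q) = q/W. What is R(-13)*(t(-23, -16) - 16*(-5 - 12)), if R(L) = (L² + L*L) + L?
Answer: 2038400/23 ≈ 88626.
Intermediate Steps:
R(L) = L + 2*L² (R(L) = (L² + L²) + L = 2*L² + L = L + 2*L²)
R(-13)*(t(-23, -16) - 16*(-5 - 12)) = (-13*(1 + 2*(-13)))*(-16/(-23) - 16*(-5 - 12)) = (-13*(1 - 26))*(-16*(-1/23) - 16*(-17)) = (-13*(-25))*(16/23 + 272) = 325*(6272/23) = 2038400/23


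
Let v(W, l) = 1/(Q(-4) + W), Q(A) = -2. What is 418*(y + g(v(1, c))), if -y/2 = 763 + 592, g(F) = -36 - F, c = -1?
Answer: -1147410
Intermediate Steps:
v(W, l) = 1/(-2 + W)
y = -2710 (y = -2*(763 + 592) = -2*1355 = -2710)
418*(y + g(v(1, c))) = 418*(-2710 + (-36 - 1/(-2 + 1))) = 418*(-2710 + (-36 - 1/(-1))) = 418*(-2710 + (-36 - 1*(-1))) = 418*(-2710 + (-36 + 1)) = 418*(-2710 - 35) = 418*(-2745) = -1147410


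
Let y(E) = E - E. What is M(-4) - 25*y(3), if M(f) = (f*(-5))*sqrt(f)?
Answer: 40*I ≈ 40.0*I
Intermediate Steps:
y(E) = 0
M(f) = -5*f**(3/2) (M(f) = (-5*f)*sqrt(f) = -5*f**(3/2))
M(-4) - 25*y(3) = -(-40)*I - 25*0 = -(-40)*I + 0 = 40*I + 0 = 40*I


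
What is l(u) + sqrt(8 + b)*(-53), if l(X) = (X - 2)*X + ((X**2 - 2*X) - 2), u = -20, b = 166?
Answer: 878 - 53*sqrt(174) ≈ 178.88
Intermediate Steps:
l(X) = -2 + X**2 - 2*X + X*(-2 + X) (l(X) = (-2 + X)*X + (-2 + X**2 - 2*X) = X*(-2 + X) + (-2 + X**2 - 2*X) = -2 + X**2 - 2*X + X*(-2 + X))
l(u) + sqrt(8 + b)*(-53) = (-2 - 4*(-20) + 2*(-20)**2) + sqrt(8 + 166)*(-53) = (-2 + 80 + 2*400) + sqrt(174)*(-53) = (-2 + 80 + 800) - 53*sqrt(174) = 878 - 53*sqrt(174)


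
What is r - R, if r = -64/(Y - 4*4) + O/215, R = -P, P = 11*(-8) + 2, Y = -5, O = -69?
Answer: -375979/4515 ≈ -83.273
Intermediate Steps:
P = -86 (P = -88 + 2 = -86)
R = 86 (R = -1*(-86) = 86)
r = 12311/4515 (r = -64/(-5 - 4*4) - 69/215 = -64/(-5 - 16) - 69*1/215 = -64/(-21) - 69/215 = -64*(-1/21) - 69/215 = 64/21 - 69/215 = 12311/4515 ≈ 2.7267)
r - R = 12311/4515 - 1*86 = 12311/4515 - 86 = -375979/4515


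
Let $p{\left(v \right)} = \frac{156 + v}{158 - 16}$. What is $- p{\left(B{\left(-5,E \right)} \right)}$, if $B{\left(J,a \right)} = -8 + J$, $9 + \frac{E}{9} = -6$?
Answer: $- \frac{143}{142} \approx -1.007$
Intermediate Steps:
$E = -135$ ($E = -81 + 9 \left(-6\right) = -81 - 54 = -135$)
$p{\left(v \right)} = \frac{78}{71} + \frac{v}{142}$ ($p{\left(v \right)} = \frac{156 + v}{142} = \left(156 + v\right) \frac{1}{142} = \frac{78}{71} + \frac{v}{142}$)
$- p{\left(B{\left(-5,E \right)} \right)} = - (\frac{78}{71} + \frac{-8 - 5}{142}) = - (\frac{78}{71} + \frac{1}{142} \left(-13\right)) = - (\frac{78}{71} - \frac{13}{142}) = \left(-1\right) \frac{143}{142} = - \frac{143}{142}$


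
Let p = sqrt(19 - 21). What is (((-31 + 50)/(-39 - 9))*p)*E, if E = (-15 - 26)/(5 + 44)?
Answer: 779*I*sqrt(2)/2352 ≈ 0.4684*I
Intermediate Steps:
E = -41/49 ≈ -0.83673
p = I*sqrt(2) (p = sqrt(-2) = I*sqrt(2) ≈ 1.4142*I)
(((-31 + 50)/(-39 - 9))*p)*E = (((-31 + 50)/(-39 - 9))*(I*sqrt(2)))*(-41/49) = ((19/(-48))*(I*sqrt(2)))*(-41/49) = ((19*(-1/48))*(I*sqrt(2)))*(-41/49) = -19*I*sqrt(2)/48*(-41/49) = 779*I*sqrt(2)/2352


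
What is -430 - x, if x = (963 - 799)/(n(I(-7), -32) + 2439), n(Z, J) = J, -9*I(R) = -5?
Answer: -1035174/2407 ≈ -430.07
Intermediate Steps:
I(R) = 5/9 (I(R) = -⅑*(-5) = 5/9)
x = 164/2407 (x = (963 - 799)/(-32 + 2439) = 164/2407 ≈ 0.068135)
-430 - x = -430 - 1*164/2407 = -430 - 164/2407 = -1035174/2407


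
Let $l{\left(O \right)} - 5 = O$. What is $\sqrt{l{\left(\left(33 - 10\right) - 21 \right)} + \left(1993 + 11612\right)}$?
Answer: $2 \sqrt{3403} \approx 116.67$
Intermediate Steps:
$l{\left(O \right)} = 5 + O$
$\sqrt{l{\left(\left(33 - 10\right) - 21 \right)} + \left(1993 + 11612\right)} = \sqrt{\left(5 + \left(\left(33 - 10\right) - 21\right)\right) + \left(1993 + 11612\right)} = \sqrt{\left(5 + \left(23 - 21\right)\right) + 13605} = \sqrt{\left(5 + 2\right) + 13605} = \sqrt{7 + 13605} = \sqrt{13612} = 2 \sqrt{3403}$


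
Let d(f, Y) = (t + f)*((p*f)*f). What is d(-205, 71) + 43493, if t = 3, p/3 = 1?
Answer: -25423657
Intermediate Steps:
p = 3 (p = 3*1 = 3)
d(f, Y) = 3*f²*(3 + f) (d(f, Y) = (3 + f)*((3*f)*f) = (3 + f)*(3*f²) = 3*f²*(3 + f))
d(-205, 71) + 43493 = 3*(-205)²*(3 - 205) + 43493 = 3*42025*(-202) + 43493 = -25467150 + 43493 = -25423657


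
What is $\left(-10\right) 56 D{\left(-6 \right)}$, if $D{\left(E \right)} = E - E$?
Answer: $0$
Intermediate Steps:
$D{\left(E \right)} = 0$
$\left(-10\right) 56 D{\left(-6 \right)} = \left(-10\right) 56 \cdot 0 = \left(-560\right) 0 = 0$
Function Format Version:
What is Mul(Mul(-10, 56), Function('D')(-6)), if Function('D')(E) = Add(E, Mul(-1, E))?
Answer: 0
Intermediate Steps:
Function('D')(E) = 0
Mul(Mul(-10, 56), Function('D')(-6)) = Mul(Mul(-10, 56), 0) = Mul(-560, 0) = 0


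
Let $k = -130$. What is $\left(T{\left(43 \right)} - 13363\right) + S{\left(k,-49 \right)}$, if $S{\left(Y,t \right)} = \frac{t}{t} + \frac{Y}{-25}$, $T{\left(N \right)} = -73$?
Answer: $- \frac{67149}{5} \approx -13430.0$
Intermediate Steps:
$S{\left(Y,t \right)} = 1 - \frac{Y}{25}$ ($S{\left(Y,t \right)} = 1 + Y \left(- \frac{1}{25}\right) = 1 - \frac{Y}{25}$)
$\left(T{\left(43 \right)} - 13363\right) + S{\left(k,-49 \right)} = \left(-73 - 13363\right) + \left(1 - - \frac{26}{5}\right) = -13436 + \left(1 + \frac{26}{5}\right) = -13436 + \frac{31}{5} = - \frac{67149}{5}$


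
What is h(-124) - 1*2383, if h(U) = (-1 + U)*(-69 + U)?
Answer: 21742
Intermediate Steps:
h(-124) - 1*2383 = (69 + (-124)² - 70*(-124)) - 1*2383 = (69 + 15376 + 8680) - 2383 = 24125 - 2383 = 21742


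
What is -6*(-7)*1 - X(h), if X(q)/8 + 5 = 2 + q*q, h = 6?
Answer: -222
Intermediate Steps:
X(q) = -24 + 8*q² (X(q) = -40 + 8*(2 + q*q) = -40 + 8*(2 + q²) = -40 + (16 + 8*q²) = -24 + 8*q²)
-6*(-7)*1 - X(h) = -6*(-7)*1 - (-24 + 8*6²) = 42*1 - (-24 + 8*36) = 42 - (-24 + 288) = 42 - 1*264 = 42 - 264 = -222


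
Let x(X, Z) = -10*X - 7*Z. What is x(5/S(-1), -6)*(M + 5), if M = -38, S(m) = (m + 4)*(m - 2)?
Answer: -4708/3 ≈ -1569.3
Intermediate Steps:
S(m) = (-2 + m)*(4 + m) (S(m) = (4 + m)*(-2 + m) = (-2 + m)*(4 + m))
x(5/S(-1), -6)*(M + 5) = (-50/(-8 + (-1)² + 2*(-1)) - 7*(-6))*(-38 + 5) = (-50/(-8 + 1 - 2) + 42)*(-33) = (-50/(-9) + 42)*(-33) = (-50*(-1)/9 + 42)*(-33) = (-10*(-5/9) + 42)*(-33) = (50/9 + 42)*(-33) = (428/9)*(-33) = -4708/3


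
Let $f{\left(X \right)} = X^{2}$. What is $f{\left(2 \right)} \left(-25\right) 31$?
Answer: $-3100$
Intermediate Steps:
$f{\left(2 \right)} \left(-25\right) 31 = 2^{2} \left(-25\right) 31 = 4 \left(-25\right) 31 = \left(-100\right) 31 = -3100$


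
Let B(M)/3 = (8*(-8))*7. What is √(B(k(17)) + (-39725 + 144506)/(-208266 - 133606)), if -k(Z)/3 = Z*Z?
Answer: I*√9819861863883/85468 ≈ 36.665*I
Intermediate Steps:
k(Z) = -3*Z² (k(Z) = -3*Z*Z = -3*Z²)
B(M) = -1344 (B(M) = 3*((8*(-8))*7) = 3*(-64*7) = 3*(-448) = -1344)
√(B(k(17)) + (-39725 + 144506)/(-208266 - 133606)) = √(-1344 + (-39725 + 144506)/(-208266 - 133606)) = √(-1344 + 104781/(-341872)) = √(-1344 + 104781*(-1/341872)) = √(-1344 - 104781/341872) = √(-459580749/341872) = I*√9819861863883/85468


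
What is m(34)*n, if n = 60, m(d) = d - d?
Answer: 0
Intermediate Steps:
m(d) = 0
m(34)*n = 0*60 = 0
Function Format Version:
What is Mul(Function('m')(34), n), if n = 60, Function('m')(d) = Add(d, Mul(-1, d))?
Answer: 0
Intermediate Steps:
Function('m')(d) = 0
Mul(Function('m')(34), n) = Mul(0, 60) = 0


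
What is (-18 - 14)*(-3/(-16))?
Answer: -6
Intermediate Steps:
(-18 - 14)*(-3/(-16)) = -(-96)*(-1)/16 = -32*3/16 = -6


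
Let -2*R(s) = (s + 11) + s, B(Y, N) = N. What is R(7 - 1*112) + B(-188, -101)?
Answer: -3/2 ≈ -1.5000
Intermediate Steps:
R(s) = -11/2 - s (R(s) = -((s + 11) + s)/2 = -((11 + s) + s)/2 = -(11 + 2*s)/2 = -11/2 - s)
R(7 - 1*112) + B(-188, -101) = (-11/2 - (7 - 1*112)) - 101 = (-11/2 - (7 - 112)) - 101 = (-11/2 - 1*(-105)) - 101 = (-11/2 + 105) - 101 = 199/2 - 101 = -3/2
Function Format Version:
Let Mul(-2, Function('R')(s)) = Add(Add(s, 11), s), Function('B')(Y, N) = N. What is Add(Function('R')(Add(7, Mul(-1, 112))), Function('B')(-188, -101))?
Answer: Rational(-3, 2) ≈ -1.5000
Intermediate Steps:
Function('R')(s) = Add(Rational(-11, 2), Mul(-1, s)) (Function('R')(s) = Mul(Rational(-1, 2), Add(Add(s, 11), s)) = Mul(Rational(-1, 2), Add(Add(11, s), s)) = Mul(Rational(-1, 2), Add(11, Mul(2, s))) = Add(Rational(-11, 2), Mul(-1, s)))
Add(Function('R')(Add(7, Mul(-1, 112))), Function('B')(-188, -101)) = Add(Add(Rational(-11, 2), Mul(-1, Add(7, Mul(-1, 112)))), -101) = Add(Add(Rational(-11, 2), Mul(-1, Add(7, -112))), -101) = Add(Add(Rational(-11, 2), Mul(-1, -105)), -101) = Add(Add(Rational(-11, 2), 105), -101) = Add(Rational(199, 2), -101) = Rational(-3, 2)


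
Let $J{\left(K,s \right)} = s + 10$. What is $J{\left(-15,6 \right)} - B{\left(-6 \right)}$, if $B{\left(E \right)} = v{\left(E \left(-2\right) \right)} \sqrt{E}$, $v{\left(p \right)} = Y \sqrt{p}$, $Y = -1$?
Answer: $16 + 6 i \sqrt{2} \approx 16.0 + 8.4853 i$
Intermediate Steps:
$J{\left(K,s \right)} = 10 + s$
$v{\left(p \right)} = - \sqrt{p}$
$B{\left(E \right)} = - \sqrt{2} \sqrt{E} \sqrt{- E}$ ($B{\left(E \right)} = - \sqrt{E \left(-2\right)} \sqrt{E} = - \sqrt{- 2 E} \sqrt{E} = - \sqrt{2} \sqrt{- E} \sqrt{E} = - \sqrt{2} \sqrt{E} \sqrt{- E}$)
$J{\left(-15,6 \right)} - B{\left(-6 \right)} = \left(10 + 6\right) - - \sqrt{2} \sqrt{-6} \sqrt{\left(-1\right) \left(-6\right)} = 16 - - \sqrt{2} i \sqrt{6} \sqrt{6} = 16 - - 6 i \sqrt{2} = 16 + 6 i \sqrt{2}$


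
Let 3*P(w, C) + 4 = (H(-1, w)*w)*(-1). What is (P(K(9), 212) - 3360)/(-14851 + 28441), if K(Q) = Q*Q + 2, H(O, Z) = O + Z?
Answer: -563/1359 ≈ -0.41428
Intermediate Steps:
K(Q) = 2 + Q² (K(Q) = Q² + 2 = 2 + Q²)
P(w, C) = -4/3 - w*(-1 + w)/3 (P(w, C) = -4/3 + (((-1 + w)*w)*(-1))/3 = -4/3 + ((w*(-1 + w))*(-1))/3 = -4/3 + (-w*(-1 + w))/3 = -4/3 - w*(-1 + w)/3)
(P(K(9), 212) - 3360)/(-14851 + 28441) = ((-4/3 - (2 + 9²)²/3 + (2 + 9²)/3) - 3360)/(-14851 + 28441) = ((-4/3 - (2 + 81)²/3 + (2 + 81)/3) - 3360)/13590 = ((-4/3 - ⅓*83² + (⅓)*83) - 3360)*(1/13590) = ((-4/3 - ⅓*6889 + 83/3) - 3360)*(1/13590) = ((-4/3 - 6889/3 + 83/3) - 3360)*(1/13590) = (-2270 - 3360)*(1/13590) = -5630*1/13590 = -563/1359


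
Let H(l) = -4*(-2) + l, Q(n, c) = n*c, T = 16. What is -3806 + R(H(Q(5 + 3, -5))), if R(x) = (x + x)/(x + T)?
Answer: -3802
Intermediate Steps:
Q(n, c) = c*n
H(l) = 8 + l
R(x) = 2*x/(16 + x) (R(x) = (x + x)/(x + 16) = (2*x)/(16 + x) = 2*x/(16 + x))
-3806 + R(H(Q(5 + 3, -5))) = -3806 + 2*(8 - 5*(5 + 3))/(16 + (8 - 5*(5 + 3))) = -3806 + 2*(8 - 5*8)/(16 + (8 - 5*8)) = -3806 + 2*(8 - 40)/(16 + (8 - 40)) = -3806 + 2*(-32)/(16 - 32) = -3806 + 2*(-32)/(-16) = -3806 + 2*(-32)*(-1/16) = -3806 + 4 = -3802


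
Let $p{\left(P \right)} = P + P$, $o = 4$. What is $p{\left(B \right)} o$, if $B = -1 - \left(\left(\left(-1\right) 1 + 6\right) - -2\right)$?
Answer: $-64$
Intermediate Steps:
$B = -8$ ($B = -1 - \left(\left(-1 + 6\right) + 2\right) = -1 - \left(5 + 2\right) = -1 - 7 = -8$)
$p{\left(P \right)} = 2 P$
$p{\left(B \right)} o = 2 \left(-8\right) 4 = \left(-16\right) 4 = -64$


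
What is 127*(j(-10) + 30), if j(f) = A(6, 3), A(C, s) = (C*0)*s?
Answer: 3810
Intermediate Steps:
A(C, s) = 0 (A(C, s) = 0*s = 0)
j(f) = 0
127*(j(-10) + 30) = 127*(0 + 30) = 127*30 = 3810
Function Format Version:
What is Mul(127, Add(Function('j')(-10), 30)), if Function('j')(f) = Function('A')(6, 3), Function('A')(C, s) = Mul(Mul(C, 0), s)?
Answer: 3810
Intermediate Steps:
Function('A')(C, s) = 0 (Function('A')(C, s) = Mul(0, s) = 0)
Function('j')(f) = 0
Mul(127, Add(Function('j')(-10), 30)) = Mul(127, Add(0, 30)) = Mul(127, 30) = 3810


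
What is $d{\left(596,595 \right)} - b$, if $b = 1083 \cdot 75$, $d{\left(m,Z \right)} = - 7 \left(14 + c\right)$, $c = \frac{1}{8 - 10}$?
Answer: $- \frac{162639}{2} \approx -81320.0$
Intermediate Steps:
$c = - \frac{1}{2}$ ($c = \frac{1}{-2} = - \frac{1}{2} \approx -0.5$)
$d{\left(m,Z \right)} = - \frac{189}{2}$ ($d{\left(m,Z \right)} = - 7 \left(14 - \frac{1}{2}\right) = \left(-7\right) \frac{27}{2} = - \frac{189}{2}$)
$b = 81225$
$d{\left(596,595 \right)} - b = - \frac{189}{2} - 81225 = - \frac{162639}{2}$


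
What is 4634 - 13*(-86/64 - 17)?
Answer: 155919/32 ≈ 4872.5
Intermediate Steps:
4634 - 13*(-86/64 - 17) = 4634 - 13*(-86*1/64 - 17) = 4634 - 13*(-43/32 - 17) = 4634 - 13*(-587)/32 = 4634 - 1*(-7631/32) = 4634 + 7631/32 = 155919/32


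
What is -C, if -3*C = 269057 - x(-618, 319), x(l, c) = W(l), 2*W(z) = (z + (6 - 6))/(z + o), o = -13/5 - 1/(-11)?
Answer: 3060786767/34128 ≈ 89686.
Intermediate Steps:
o = -138/55 (o = -13*1/5 - 1*(-1/11) = -13/5 + 1/11 = -138/55 ≈ -2.5091)
W(z) = z/(2*(-138/55 + z)) (W(z) = ((z + (6 - 6))/(z - 138/55))/2 = ((z + 0)/(-138/55 + z))/2 = (z/(-138/55 + z))/2 = z/(2*(-138/55 + z)))
x(l, c) = 55*l/(2*(-138 + 55*l))
C = -3060786767/34128 (C = -(269057 - 55*(-618)/(2*(-138 + 55*(-618))))/3 = -(269057 - 55*(-618)/(2*(-138 - 33990)))/3 = -(269057 - 55*(-618)/(2*(-34128)))/3 = -(269057 - 55*(-618)*(-1)/(2*34128))/3 = -(269057 - 1*5665/11376)/3 = -(269057 - 5665/11376)/3 = -1/3*3060786767/11376 = -3060786767/34128 ≈ -89686.)
-C = -1*(-3060786767/34128) = 3060786767/34128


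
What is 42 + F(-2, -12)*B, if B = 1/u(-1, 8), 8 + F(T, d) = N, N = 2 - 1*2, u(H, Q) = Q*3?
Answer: 125/3 ≈ 41.667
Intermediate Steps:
u(H, Q) = 3*Q
N = 0 (N = 2 - 2 = 0)
F(T, d) = -8 (F(T, d) = -8 + 0 = -8)
B = 1/24 (B = 1/(3*8) = 1/24 ≈ 0.041667)
42 + F(-2, -12)*B = 42 - 8*1/24 = 42 - ⅓ = 125/3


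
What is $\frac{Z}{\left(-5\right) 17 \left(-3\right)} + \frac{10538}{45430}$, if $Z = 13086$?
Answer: $\frac{1809649}{35105} \approx 51.55$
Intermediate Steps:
$\frac{Z}{\left(-5\right) 17 \left(-3\right)} + \frac{10538}{45430} = \frac{13086}{\left(-5\right) 17 \left(-3\right)} + \frac{10538}{45430} = \frac{13086}{\left(-85\right) \left(-3\right)} + 10538 \cdot \frac{1}{45430} = \frac{13086}{255} + \frac{479}{2065} = 13086 \cdot \frac{1}{255} + \frac{479}{2065} = \frac{4362}{85} + \frac{479}{2065} = \frac{1809649}{35105}$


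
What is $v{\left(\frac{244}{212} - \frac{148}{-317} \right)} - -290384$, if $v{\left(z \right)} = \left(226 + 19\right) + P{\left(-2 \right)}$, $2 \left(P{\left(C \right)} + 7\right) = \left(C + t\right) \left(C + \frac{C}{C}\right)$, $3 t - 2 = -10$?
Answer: $\frac{871873}{3} \approx 2.9062 \cdot 10^{5}$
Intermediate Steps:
$t = - \frac{8}{3}$ ($t = \frac{2}{3} + \frac{1}{3} \left(-10\right) = \frac{2}{3} - \frac{10}{3} = - \frac{8}{3} \approx -2.6667$)
$P{\left(C \right)} = -7 + \frac{\left(1 + C\right) \left(- \frac{8}{3} + C\right)}{2}$ ($P{\left(C \right)} = -7 + \frac{\left(C - \frac{8}{3}\right) \left(C + \frac{C}{C}\right)}{2} = -7 + \frac{\left(- \frac{8}{3} + C\right) \left(C + 1\right)}{2} = -7 + \frac{\left(- \frac{8}{3} + C\right) \left(1 + C\right)}{2} = -7 + \frac{\left(1 + C\right) \left(- \frac{8}{3} + C\right)}{2}$)
$v{\left(z \right)} = \frac{721}{3}$ ($v{\left(z \right)} = \left(226 + 19\right) - \left(\frac{20}{3} - 2\right) = 245 + \left(- \frac{25}{3} + \frac{1}{2} \cdot 4 + \frac{5}{3}\right) = 245 + \left(- \frac{25}{3} + 2 + \frac{5}{3}\right) = 245 - \frac{14}{3} = \frac{721}{3}$)
$v{\left(\frac{244}{212} - \frac{148}{-317} \right)} - -290384 = \frac{721}{3} - -290384 = \frac{721}{3} + 290384 = \frac{871873}{3}$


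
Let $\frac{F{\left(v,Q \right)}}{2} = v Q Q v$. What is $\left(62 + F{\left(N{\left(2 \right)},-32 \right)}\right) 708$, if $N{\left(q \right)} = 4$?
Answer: $23243640$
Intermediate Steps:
$F{\left(v,Q \right)} = 2 Q^{2} v^{2}$ ($F{\left(v,Q \right)} = 2 v Q Q v = 2 Q v Q v = 2 Q^{2} v^{2}$)
$\left(62 + F{\left(N{\left(2 \right)},-32 \right)}\right) 708 = \left(62 + 2 \left(-32\right)^{2} \cdot 4^{2}\right) 708 = \left(62 + 2 \cdot 1024 \cdot 16\right) 708 = \left(62 + 32768\right) 708 = 32830 \cdot 708 = 23243640$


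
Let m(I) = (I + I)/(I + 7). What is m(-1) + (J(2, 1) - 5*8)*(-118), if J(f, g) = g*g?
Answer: 13805/3 ≈ 4601.7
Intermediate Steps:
J(f, g) = g²
m(I) = 2*I/(7 + I) (m(I) = (2*I)/(7 + I) = 2*I/(7 + I))
m(-1) + (J(2, 1) - 5*8)*(-118) = 2*(-1)/(7 - 1) + (1² - 5*8)*(-118) = 2*(-1)/6 + (1 - 1*40)*(-118) = 2*(-1)*(⅙) + (1 - 40)*(-118) = -⅓ - 39*(-118) = -⅓ + 4602 = 13805/3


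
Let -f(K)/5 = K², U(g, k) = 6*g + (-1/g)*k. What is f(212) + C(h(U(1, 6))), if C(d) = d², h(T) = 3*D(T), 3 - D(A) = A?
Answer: -224639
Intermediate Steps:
D(A) = 3 - A
U(g, k) = 6*g - k/g
f(K) = -5*K²
h(T) = 9 - 3*T (h(T) = 3*(3 - T) = 9 - 3*T)
f(212) + C(h(U(1, 6))) = -5*212² + (9 - 3*(6*1 - 1*6/1))² = -5*44944 + (9 - 3*(6 - 1*6*1))² = -224720 + (9 - 3*(6 - 6))² = -224720 + (9 - 3*0)² = -224720 + (9 + 0)² = -224720 + 9² = -224720 + 81 = -224639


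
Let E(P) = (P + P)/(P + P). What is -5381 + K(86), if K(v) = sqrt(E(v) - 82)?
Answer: -5381 + 9*I ≈ -5381.0 + 9.0*I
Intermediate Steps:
E(P) = 1 (E(P) = (2*P)/((2*P)) = (2*P)*(1/(2*P)) = 1)
K(v) = 9*I (K(v) = sqrt(1 - 82) = sqrt(-81) = 9*I)
-5381 + K(86) = -5381 + 9*I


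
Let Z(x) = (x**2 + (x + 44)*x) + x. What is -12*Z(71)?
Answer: -159324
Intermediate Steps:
Z(x) = x + x**2 + x*(44 + x) (Z(x) = (x**2 + (44 + x)*x) + x = (x**2 + x*(44 + x)) + x = x + x**2 + x*(44 + x))
-12*Z(71) = -852*(45 + 2*71) = -852*(45 + 142) = -852*187 = -12*13277 = -159324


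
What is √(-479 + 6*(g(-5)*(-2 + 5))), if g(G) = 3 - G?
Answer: I*√335 ≈ 18.303*I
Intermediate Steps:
√(-479 + 6*(g(-5)*(-2 + 5))) = √(-479 + 6*((3 - 1*(-5))*(-2 + 5))) = √(-479 + 6*((3 + 5)*3)) = √(-479 + 6*(8*3)) = √(-479 + 6*24) = √(-479 + 144) = √(-335) = I*√335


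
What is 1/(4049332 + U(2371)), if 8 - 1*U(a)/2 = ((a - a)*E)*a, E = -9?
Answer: 1/4049348 ≈ 2.4695e-7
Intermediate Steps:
U(a) = 16 (U(a) = 16 - 2*(a - a)*(-9)*a = 16 - 2*0*(-9)*a = 16 - 0*a = 16 - 2*0 = 16 + 0 = 16)
1/(4049332 + U(2371)) = 1/(4049332 + 16) = 1/4049348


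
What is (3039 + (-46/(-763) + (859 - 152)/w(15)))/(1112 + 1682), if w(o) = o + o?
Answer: 70103531/63954660 ≈ 1.0961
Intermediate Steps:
w(o) = 2*o
(3039 + (-46/(-763) + (859 - 152)/w(15)))/(1112 + 1682) = (3039 + (-46/(-763) + (859 - 152)/((2*15))))/(1112 + 1682) = (3039 + (-46*(-1/763) + 707/30))/2794 = (3039 + (46/763 + 707*(1/30)))*(1/2794) = (3039 + (46/763 + 707/30))*(1/2794) = (3039 + 540821/22890)*(1/2794) = (70103531/22890)*(1/2794) = 70103531/63954660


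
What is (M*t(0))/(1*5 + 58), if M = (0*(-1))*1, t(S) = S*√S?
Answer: 0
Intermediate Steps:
t(S) = S^(3/2)
M = 0 (M = 0*1 = 0)
(M*t(0))/(1*5 + 58) = (0*0^(3/2))/(1*5 + 58) = (0*0)/(5 + 58) = 0/63 = 0*(1/63) = 0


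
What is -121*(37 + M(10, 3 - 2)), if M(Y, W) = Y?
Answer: -5687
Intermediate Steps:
-121*(37 + M(10, 3 - 2)) = -121*(37 + 10) = -121*47 = -5687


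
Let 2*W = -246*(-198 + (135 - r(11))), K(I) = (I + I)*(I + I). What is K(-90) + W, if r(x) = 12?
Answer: 41625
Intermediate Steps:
K(I) = 4*I**2 (K(I) = (2*I)*(2*I) = 4*I**2)
W = 9225 (W = (-246*(-198 + (135 - 1*12)))/2 = (-246*(-198 + (135 - 12)))/2 = (-246*(-198 + 123))/2 = (-246*(-75))/2 = (1/2)*18450 = 9225)
K(-90) + W = 4*(-90)**2 + 9225 = 4*8100 + 9225 = 32400 + 9225 = 41625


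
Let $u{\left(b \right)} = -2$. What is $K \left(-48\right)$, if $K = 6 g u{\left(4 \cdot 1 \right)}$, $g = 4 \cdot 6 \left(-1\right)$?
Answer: $-13824$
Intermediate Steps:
$g = -24$ ($g = 24 \left(-1\right) = -24$)
$K = 288$ ($K = 6 \left(-24\right) \left(-2\right) = \left(-144\right) \left(-2\right) = 288$)
$K \left(-48\right) = 288 \left(-48\right) = -13824$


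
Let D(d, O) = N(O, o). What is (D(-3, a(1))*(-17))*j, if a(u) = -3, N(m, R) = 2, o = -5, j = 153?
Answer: -5202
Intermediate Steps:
D(d, O) = 2
(D(-3, a(1))*(-17))*j = (2*(-17))*153 = -34*153 = -5202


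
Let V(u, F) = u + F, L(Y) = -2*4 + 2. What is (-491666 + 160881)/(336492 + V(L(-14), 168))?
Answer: -330785/336654 ≈ -0.98257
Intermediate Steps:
L(Y) = -6 (L(Y) = -8 + 2 = -6)
V(u, F) = F + u
(-491666 + 160881)/(336492 + V(L(-14), 168)) = (-491666 + 160881)/(336492 + (168 - 6)) = -330785/(336492 + 162) = -330785/336654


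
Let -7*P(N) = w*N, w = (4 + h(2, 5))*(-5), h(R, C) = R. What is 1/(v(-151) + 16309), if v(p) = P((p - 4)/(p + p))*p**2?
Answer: 7/465238 ≈ 1.5046e-5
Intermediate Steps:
w = -30 (w = (4 + 2)*(-5) = 6*(-5) = -30)
P(N) = 30*N/7 (P(N) = -(-30)*N/7 = 30*N/7)
v(p) = 15*p*(-4 + p)/7 (v(p) = (30*((p - 4)/(p + p))/7)*p**2 = (30*((-4 + p)/((2*p)))/7)*p**2 = (30*((-4 + p)*(1/(2*p)))/7)*p**2 = (30*((-4 + p)/(2*p))/7)*p**2 = (15*(-4 + p)/(7*p))*p**2 = 15*p*(-4 + p)/7)
1/(v(-151) + 16309) = 1/((15/7)*(-151)*(-4 - 151) + 16309) = 1/((15/7)*(-151)*(-155) + 16309) = 1/(351075/7 + 16309) = 1/(465238/7) = 7/465238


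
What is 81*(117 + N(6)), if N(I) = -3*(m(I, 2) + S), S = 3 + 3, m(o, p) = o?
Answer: 6561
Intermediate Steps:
S = 6
N(I) = -18 - 3*I (N(I) = -3*(I + 6) = -3*(6 + I) = -18 - 3*I)
81*(117 + N(6)) = 81*(117 + (-18 - 3*6)) = 81*(117 + (-18 - 18)) = 81*(117 - 36) = 81*81 = 6561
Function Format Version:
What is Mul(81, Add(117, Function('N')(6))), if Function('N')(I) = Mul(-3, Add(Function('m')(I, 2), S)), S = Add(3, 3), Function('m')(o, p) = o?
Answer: 6561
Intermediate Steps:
S = 6
Function('N')(I) = Add(-18, Mul(-3, I)) (Function('N')(I) = Mul(-3, Add(I, 6)) = Mul(-3, Add(6, I)) = Add(-18, Mul(-3, I)))
Mul(81, Add(117, Function('N')(6))) = Mul(81, Add(117, Add(-18, Mul(-3, 6)))) = Mul(81, Add(117, Add(-18, -18))) = Mul(81, Add(117, -36)) = Mul(81, 81) = 6561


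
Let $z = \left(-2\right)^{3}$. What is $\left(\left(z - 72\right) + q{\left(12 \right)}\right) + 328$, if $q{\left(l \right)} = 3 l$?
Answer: $284$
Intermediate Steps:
$z = -8$
$\left(\left(z - 72\right) + q{\left(12 \right)}\right) + 328 = \left(\left(-8 - 72\right) + 3 \cdot 12\right) + 328 = \left(\left(-8 - 72\right) + 36\right) + 328 = \left(-80 + 36\right) + 328 = -44 + 328 = 284$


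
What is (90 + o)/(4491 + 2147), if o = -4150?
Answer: -2030/3319 ≈ -0.61163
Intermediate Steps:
(90 + o)/(4491 + 2147) = (90 - 4150)/(4491 + 2147) = -4060/6638 = -4060*1/6638 = -2030/3319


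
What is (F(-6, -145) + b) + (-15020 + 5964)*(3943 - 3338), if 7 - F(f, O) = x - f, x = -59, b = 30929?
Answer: -5447891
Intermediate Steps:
F(f, O) = 66 + f (F(f, O) = 7 - (-59 - f) = 7 + (59 + f) = 66 + f)
(F(-6, -145) + b) + (-15020 + 5964)*(3943 - 3338) = ((66 - 6) + 30929) + (-15020 + 5964)*(3943 - 3338) = (60 + 30929) - 9056*605 = 30989 - 5478880 = -5447891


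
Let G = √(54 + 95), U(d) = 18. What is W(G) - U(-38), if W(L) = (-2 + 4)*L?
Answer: -18 + 2*√149 ≈ 6.4131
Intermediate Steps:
G = √149 ≈ 12.207
W(L) = 2*L
W(G) - U(-38) = 2*√149 - 1*18 = 2*√149 - 18 = -18 + 2*√149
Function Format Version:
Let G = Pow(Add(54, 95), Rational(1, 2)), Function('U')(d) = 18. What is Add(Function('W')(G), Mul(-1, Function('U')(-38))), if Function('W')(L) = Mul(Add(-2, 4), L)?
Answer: Add(-18, Mul(2, Pow(149, Rational(1, 2)))) ≈ 6.4131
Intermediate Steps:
G = Pow(149, Rational(1, 2)) ≈ 12.207
Function('W')(L) = Mul(2, L)
Add(Function('W')(G), Mul(-1, Function('U')(-38))) = Add(Mul(2, Pow(149, Rational(1, 2))), Mul(-1, 18)) = Add(Mul(2, Pow(149, Rational(1, 2))), -18) = Add(-18, Mul(2, Pow(149, Rational(1, 2))))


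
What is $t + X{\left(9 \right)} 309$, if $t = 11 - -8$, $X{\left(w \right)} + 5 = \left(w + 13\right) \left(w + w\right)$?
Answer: $120838$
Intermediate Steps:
$X{\left(w \right)} = -5 + 2 w \left(13 + w\right)$ ($X{\left(w \right)} = -5 + \left(w + 13\right) \left(w + w\right) = -5 + \left(13 + w\right) 2 w = -5 + 2 w \left(13 + w\right)$)
$t = 19$ ($t = 11 + 8 = 19$)
$t + X{\left(9 \right)} 309 = 19 + \left(-5 + 2 \cdot 9^{2} + 26 \cdot 9\right) 309 = 19 + \left(-5 + 2 \cdot 81 + 234\right) 309 = 19 + \left(-5 + 162 + 234\right) 309 = 19 + 391 \cdot 309 = 19 + 120819 = 120838$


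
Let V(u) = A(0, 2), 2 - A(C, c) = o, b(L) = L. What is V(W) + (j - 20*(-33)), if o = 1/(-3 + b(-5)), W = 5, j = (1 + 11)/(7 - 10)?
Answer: 5265/8 ≈ 658.13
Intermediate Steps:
j = -4 (j = 12/(-3) = 12*(-⅓) = -4)
o = -⅛ (o = 1/(-3 - 5) = 1/(-8) = -⅛ ≈ -0.12500)
A(C, c) = 17/8 (A(C, c) = 2 - 1*(-⅛) = 2 + ⅛ = 17/8)
V(u) = 17/8
V(W) + (j - 20*(-33)) = 17/8 + (-4 - 20*(-33)) = 17/8 + (-4 + 660) = 17/8 + 656 = 5265/8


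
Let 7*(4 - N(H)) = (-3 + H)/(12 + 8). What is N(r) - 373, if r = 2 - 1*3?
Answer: -12914/35 ≈ -368.97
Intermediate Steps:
r = -1 (r = 2 - 3 = -1)
N(H) = 563/140 - H/140 (N(H) = 4 - (-3 + H)/(7*(12 + 8)) = 4 - (-3 + H)/(7*20) = 4 - (-3/20 + H/20)/7 = 4 + (3/140 - H/140) = 563/140 - H/140)
N(r) - 373 = (563/140 - 1/140*(-1)) - 373 = (563/140 + 1/140) - 373 = 141/35 - 373 = -12914/35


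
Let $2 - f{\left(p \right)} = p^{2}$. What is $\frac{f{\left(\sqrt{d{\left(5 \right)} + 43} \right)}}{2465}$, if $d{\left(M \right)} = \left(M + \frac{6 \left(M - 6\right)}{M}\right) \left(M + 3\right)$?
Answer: $- \frac{21}{725} \approx -0.028966$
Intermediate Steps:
$d{\left(M \right)} = \left(3 + M\right) \left(M + \frac{-36 + 6 M}{M}\right)$ ($d{\left(M \right)} = \left(M + \frac{6 \left(-6 + M\right)}{M}\right) \left(3 + M\right) = \left(M + \frac{-36 + 6 M}{M}\right) \left(3 + M\right) = \left(3 + M\right) \left(M + \frac{-36 + 6 M}{M}\right)$)
$f{\left(p \right)} = 2 - p^{2}$
$\frac{f{\left(\sqrt{d{\left(5 \right)} + 43} \right)}}{2465} = \frac{2 - \left(\sqrt{\left(-18 + 5^{2} - \frac{108}{5} + 9 \cdot 5\right) + 43}\right)^{2}}{2465} = \left(2 - \left(\sqrt{\left(-18 + 25 - \frac{108}{5} + 45\right) + 43}\right)^{2}\right) \frac{1}{2465} = \left(2 - \left(\sqrt{\frac{152}{5} + 43}\right)^{2}\right) \frac{1}{2465} = \left(2 - \left(\sqrt{\frac{367}{5}}\right)^{2}\right) \frac{1}{2465} = \left(2 - \left(\frac{\sqrt{1835}}{5}\right)^{2}\right) \frac{1}{2465} = \left(2 - \frac{367}{5}\right) \frac{1}{2465} = \left(- \frac{357}{5}\right) \frac{1}{2465} = - \frac{21}{725}$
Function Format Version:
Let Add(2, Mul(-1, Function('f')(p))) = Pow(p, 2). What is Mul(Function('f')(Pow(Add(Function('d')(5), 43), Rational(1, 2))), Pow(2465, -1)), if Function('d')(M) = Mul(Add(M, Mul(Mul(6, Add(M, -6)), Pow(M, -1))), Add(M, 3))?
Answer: Rational(-21, 725) ≈ -0.028966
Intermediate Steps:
Function('d')(M) = Mul(Add(3, M), Add(M, Mul(Pow(M, -1), Add(-36, Mul(6, M))))) (Function('d')(M) = Mul(Add(M, Mul(Mul(6, Add(-6, M)), Pow(M, -1))), Add(3, M)) = Mul(Add(M, Mul(Add(-36, Mul(6, M)), Pow(M, -1))), Add(3, M)) = Mul(Add(M, Mul(Pow(M, -1), Add(-36, Mul(6, M)))), Add(3, M)) = Mul(Add(3, M), Add(M, Mul(Pow(M, -1), Add(-36, Mul(6, M))))))
Function('f')(p) = Add(2, Mul(-1, Pow(p, 2)))
Mul(Function('f')(Pow(Add(Function('d')(5), 43), Rational(1, 2))), Pow(2465, -1)) = Mul(Add(2, Mul(-1, Pow(Pow(Add(Add(-18, Pow(5, 2), Mul(-108, Pow(5, -1)), Mul(9, 5)), 43), Rational(1, 2)), 2))), Pow(2465, -1)) = Mul(Add(2, Mul(-1, Pow(Pow(Add(Add(-18, 25, Mul(-108, Rational(1, 5)), 45), 43), Rational(1, 2)), 2))), Rational(1, 2465)) = Mul(Add(2, Mul(-1, Pow(Pow(Add(Add(-18, 25, Rational(-108, 5), 45), 43), Rational(1, 2)), 2))), Rational(1, 2465)) = Mul(Add(2, Mul(-1, Pow(Pow(Add(Rational(152, 5), 43), Rational(1, 2)), 2))), Rational(1, 2465)) = Mul(Add(2, Mul(-1, Pow(Pow(Rational(367, 5), Rational(1, 2)), 2))), Rational(1, 2465)) = Mul(Add(2, Mul(-1, Pow(Mul(Rational(1, 5), Pow(1835, Rational(1, 2))), 2))), Rational(1, 2465)) = Mul(Add(2, Mul(-1, Rational(367, 5))), Rational(1, 2465)) = Mul(Add(2, Rational(-367, 5)), Rational(1, 2465)) = Mul(Rational(-357, 5), Rational(1, 2465)) = Rational(-21, 725)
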